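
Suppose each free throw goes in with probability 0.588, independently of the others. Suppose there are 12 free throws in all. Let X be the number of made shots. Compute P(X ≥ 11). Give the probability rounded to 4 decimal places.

0.0161

X ~ Binomial(12, 0.588); P(X ≥ 11) = Σ C(12,k) p^k (1−p)^(12−k) over k:
  k=11: C(12,11)·0.588^11·0.412^1 = 0.014362
  k=12: C(12,12)·0.588^12·0.412^0 = 0.001708
Total = 0.016071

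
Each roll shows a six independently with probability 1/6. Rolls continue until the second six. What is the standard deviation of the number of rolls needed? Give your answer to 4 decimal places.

7.7460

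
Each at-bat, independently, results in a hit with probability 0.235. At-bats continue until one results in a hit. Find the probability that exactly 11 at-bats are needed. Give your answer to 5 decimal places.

0.01613

Geometric (trials to first success), p = 0.235.
P(Y = 11) = (1−p)^10 · p = 0.068646 · 0.235 = 0.0161318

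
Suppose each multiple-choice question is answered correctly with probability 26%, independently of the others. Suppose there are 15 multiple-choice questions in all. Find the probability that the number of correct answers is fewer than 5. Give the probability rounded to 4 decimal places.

0.6531

X ~ Binomial(15, 0.26); P(X ≤ 4) = Σ C(15,k) p^k (1−p)^(15−k) over k:
  k=0: C(15,0)·0.26^0·0.74^15 = 0.010926
  k=1: C(15,1)·0.26^1·0.74^14 = 0.057585
  k=2: C(15,2)·0.26^2·0.74^13 = 0.141628
  k=3: C(15,3)·0.26^3·0.74^12 = 0.215631
  k=4: C(15,4)·0.26^4·0.74^11 = 0.227287
Total = 0.653058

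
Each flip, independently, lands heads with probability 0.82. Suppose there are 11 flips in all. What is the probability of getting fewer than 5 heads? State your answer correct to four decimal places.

X ~ Binomial(11, 0.82); P(X ≤ 4) = Σ C(11,k) p^k (1−p)^(11−k) over k:
  k=0: C(11,0)·0.82^0·0.18^11 = 0.000000
  k=1: C(11,1)·0.82^1·0.18^10 = 0.000000
  k=2: C(11,2)·0.82^2·0.18^9 = 0.000007
  k=3: C(11,3)·0.82^3·0.18^8 = 0.000100
  k=4: C(11,4)·0.82^4·0.18^7 = 0.000913
Total = 0.001021

0.0010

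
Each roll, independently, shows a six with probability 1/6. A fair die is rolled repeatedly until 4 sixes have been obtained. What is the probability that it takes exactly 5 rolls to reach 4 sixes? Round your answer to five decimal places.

Y = trial on which the fourth success occurs; negative binomial, r=4, p=0.166667.
P(Y=5) = C(4,3) · p^4 · (1−p)^1
= 4 · 0.0007716 · 0.83333 = 0.0025720

0.00257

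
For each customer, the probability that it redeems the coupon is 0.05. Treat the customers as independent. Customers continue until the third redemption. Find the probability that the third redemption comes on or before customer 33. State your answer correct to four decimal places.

0.2272

Finishing within 33 customers ⇔ at least 3 successes in the first 33. With X ~ Binomial(33, 0.05), P(Y ≤ 33) = 1 − P(X ≤ 2).
  k=0: C(33,0)·0.05^0·0.95^33 = 0.184026
  k=1: C(33,1)·0.05^1·0.95^32 = 0.319624
  k=2: C(33,2)·0.05^2·0.95^31 = 0.269157
1 − 0.772807 = 0.227193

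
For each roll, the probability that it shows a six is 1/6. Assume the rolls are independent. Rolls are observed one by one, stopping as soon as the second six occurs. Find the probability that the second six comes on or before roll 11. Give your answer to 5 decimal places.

Finishing within 11 rolls ⇔ at least 2 successes in the first 11. With X ~ Binomial(11, 0.166667), P(Y ≤ 11) = 1 − P(X ≤ 1).
  k=0: C(11,0)·0.166667^0·0.833333^11 = 0.1345880
  k=1: C(11,1)·0.166667^1·0.833333^10 = 0.2960936
1 − 0.4306816 = 0.5693184

0.56932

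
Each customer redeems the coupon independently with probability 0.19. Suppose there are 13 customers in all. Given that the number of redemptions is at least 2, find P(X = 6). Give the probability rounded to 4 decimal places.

X ~ Binomial(13, 0.19). Want P(X=6 | X≥2) = P(X=6) / P(X≥2).
P(X=6) = C(13,6)·0.19^6·0.81^7 = 0.018469
P(X≥2) = 1 − 0.064611 − 0.197023 = 0.738366
Ratio = 0.018469 / 0.738366 = 0.025013

0.0250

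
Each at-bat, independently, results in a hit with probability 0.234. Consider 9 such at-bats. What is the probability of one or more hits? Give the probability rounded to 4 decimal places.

0.9092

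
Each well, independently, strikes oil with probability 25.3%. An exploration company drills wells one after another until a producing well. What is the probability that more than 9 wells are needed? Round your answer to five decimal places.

0.07242

Y = number of wells to the first success; geometric, p = 0.253.
P(Y > 9) = P(first 9 all fail) = (1−p)^9 = 0.0724245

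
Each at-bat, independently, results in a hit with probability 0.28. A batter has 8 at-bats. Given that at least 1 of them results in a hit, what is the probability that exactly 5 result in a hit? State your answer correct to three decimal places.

X ~ Binomial(8, 0.28). Want P(X=5 | X≥1) = P(X=5) / P(X≥1).
P(X=5) = C(8,5)·0.28^5·0.72^3 = 0.03597
P(X≥1) = 1 − 0.07222 = 0.92778
Ratio = 0.03597 / 0.92778 = 0.03877

0.039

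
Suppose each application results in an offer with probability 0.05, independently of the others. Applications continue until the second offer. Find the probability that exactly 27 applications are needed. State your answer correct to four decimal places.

0.0180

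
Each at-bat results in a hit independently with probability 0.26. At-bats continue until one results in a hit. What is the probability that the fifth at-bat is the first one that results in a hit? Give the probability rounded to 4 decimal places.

0.0780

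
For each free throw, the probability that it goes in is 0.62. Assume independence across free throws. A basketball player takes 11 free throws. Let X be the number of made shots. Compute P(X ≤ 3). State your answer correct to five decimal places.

0.02104

X ~ Binomial(11, 0.62); P(X ≤ 3) = Σ C(11,k) p^k (1−p)^(11−k) over k:
  k=0: C(11,0)·0.62^0·0.38^11 = 0.0000239
  k=1: C(11,1)·0.62^1·0.38^10 = 0.0004282
  k=2: C(11,2)·0.62^2·0.38^9 = 0.0034930
  k=3: C(11,3)·0.62^3·0.38^8 = 0.0170973
Total = 0.0210423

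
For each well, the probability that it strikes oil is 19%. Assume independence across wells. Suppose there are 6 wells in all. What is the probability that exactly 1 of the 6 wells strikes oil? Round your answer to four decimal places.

X ~ Binomial(n=6, p=0.19).
P(X=1) = C(6,1) · p^1 · (1−p)^5
= 6 · 0.19 · 0.34868 = 0.397493

0.3975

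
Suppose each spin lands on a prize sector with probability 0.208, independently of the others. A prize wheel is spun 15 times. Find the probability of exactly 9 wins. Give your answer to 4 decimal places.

0.0009

X ~ Binomial(n=15, p=0.208).
P(X=9) = C(15,9) · p^9 · (1−p)^6
= 5005 · 7.2874e-07 · 0.2468 = 0.000900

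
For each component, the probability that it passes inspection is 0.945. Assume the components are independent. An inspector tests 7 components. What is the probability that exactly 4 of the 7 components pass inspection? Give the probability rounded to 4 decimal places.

0.0046

X ~ Binomial(n=7, p=0.945).
P(X=4) = C(7,4) · p^4 · (1−p)^3
= 35 · 0.79749 · 0.00016637 = 0.004644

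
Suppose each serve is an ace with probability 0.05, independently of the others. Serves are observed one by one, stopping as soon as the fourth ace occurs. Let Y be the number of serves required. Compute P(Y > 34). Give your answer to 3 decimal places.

Needing more than 34 serves ⇔ fewer than 4 successes in the first 34. With X ~ Binomial(34, 0.05), P(Y > 34) = P(X ≤ 3).
  k=0: C(34,0)·0.05^0·0.95^34 = 0.17482
  k=1: C(34,1)·0.05^1·0.95^33 = 0.31284
  k=2: C(34,2)·0.05^2·0.95^32 = 0.27168
  k=3: C(34,3)·0.05^3·0.95^31 = 0.15252
P(X ≤ 3) = 0.91187

0.912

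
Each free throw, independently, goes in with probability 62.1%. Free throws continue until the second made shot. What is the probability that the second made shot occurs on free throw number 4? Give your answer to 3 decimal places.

Y = trial on which the second success occurs; negative binomial, r=2, p=0.621.
P(Y=4) = C(3,1) · p^2 · (1−p)^2
= 3 · 0.38564 · 0.14364 = 0.16618

0.166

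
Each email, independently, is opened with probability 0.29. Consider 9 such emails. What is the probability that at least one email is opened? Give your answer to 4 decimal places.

0.9542

P(at least one) = 1 − P(none) = 1 − (1 − 0.29)^9
= 1 − 0.045849 = 0.954151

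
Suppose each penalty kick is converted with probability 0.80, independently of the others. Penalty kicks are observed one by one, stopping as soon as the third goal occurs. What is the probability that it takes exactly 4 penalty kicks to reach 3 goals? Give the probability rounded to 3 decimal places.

Y = trial on which the third success occurs; negative binomial, r=3, p=0.80.
P(Y=4) = C(3,2) · p^3 · (1−p)^1
= 3 · 0.512 · 0.2 = 0.30720

0.307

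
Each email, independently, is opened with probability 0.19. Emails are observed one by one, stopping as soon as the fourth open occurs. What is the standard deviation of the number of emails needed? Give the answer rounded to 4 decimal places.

9.4737

Y = total emails until the fourth success; negative binomial with r=4, p=0.19.
SD(Y) = √[r(1−p)/p²] = √(89.750693) = 9.473684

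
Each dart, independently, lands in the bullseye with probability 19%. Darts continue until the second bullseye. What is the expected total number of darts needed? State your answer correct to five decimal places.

Y = total darts until the second success; negative binomial with r=2, p=0.19.
E[Y] = r / p = 2 / 0.19 = 10.5263158

10.52632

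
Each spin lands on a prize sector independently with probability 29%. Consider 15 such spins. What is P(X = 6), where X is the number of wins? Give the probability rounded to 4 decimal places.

0.1365

X ~ Binomial(n=15, p=0.29).
P(X=6) = C(15,6) · p^6 · (1−p)^9
= 5005 · 0.00059482 · 0.045849 = 0.136495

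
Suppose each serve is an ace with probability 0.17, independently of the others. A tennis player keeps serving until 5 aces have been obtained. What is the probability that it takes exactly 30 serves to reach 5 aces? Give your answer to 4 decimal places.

Y = trial on which the fifth success occurs; negative binomial, r=5, p=0.17.
P(Y=30) = C(29,4) · p^5 · (1−p)^25
= 23751 · 0.00014199 · 0.0094831 = 0.031980

0.0320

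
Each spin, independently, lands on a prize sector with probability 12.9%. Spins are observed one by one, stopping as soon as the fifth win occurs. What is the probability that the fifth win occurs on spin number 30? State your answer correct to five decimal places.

0.02686

Y = trial on which the fifth success occurs; negative binomial, r=5, p=0.129.
P(Y=30) = C(29,4) · p^5 · (1−p)^25
= 23751 · 3.5723e-05 · 0.031656 = 0.0268587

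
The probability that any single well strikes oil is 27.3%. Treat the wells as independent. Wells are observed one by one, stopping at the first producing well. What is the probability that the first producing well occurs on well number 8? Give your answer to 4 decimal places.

0.0293

Geometric (trials to first success), p = 0.273.
P(Y = 8) = (1−p)^7 · p = 0.10733 · 0.273 = 0.029302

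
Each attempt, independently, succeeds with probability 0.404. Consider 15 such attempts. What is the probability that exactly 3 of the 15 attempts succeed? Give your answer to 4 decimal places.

0.0603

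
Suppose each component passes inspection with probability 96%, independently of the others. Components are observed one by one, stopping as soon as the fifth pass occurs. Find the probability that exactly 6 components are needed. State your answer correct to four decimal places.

0.1631

Y = trial on which the fifth success occurs; negative binomial, r=5, p=0.96.
P(Y=6) = C(5,4) · p^5 · (1−p)^1
= 5 · 0.81537 · 0.04 = 0.163075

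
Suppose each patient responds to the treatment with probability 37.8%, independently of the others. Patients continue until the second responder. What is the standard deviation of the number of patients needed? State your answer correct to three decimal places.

2.951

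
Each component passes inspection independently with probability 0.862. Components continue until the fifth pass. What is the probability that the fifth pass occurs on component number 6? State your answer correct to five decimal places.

Y = trial on which the fifth success occurs; negative binomial, r=5, p=0.862.
P(Y=6) = C(5,4) · p^5 · (1−p)^1
= 5 · 0.47592 · 0.138 = 0.3283866

0.32839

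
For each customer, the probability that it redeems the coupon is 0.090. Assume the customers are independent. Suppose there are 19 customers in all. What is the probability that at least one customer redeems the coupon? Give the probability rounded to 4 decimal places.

P(at least one) = 1 − P(none) = 1 − (1 − 0.09)^19
= 1 − 0.166643 = 0.833357

0.8334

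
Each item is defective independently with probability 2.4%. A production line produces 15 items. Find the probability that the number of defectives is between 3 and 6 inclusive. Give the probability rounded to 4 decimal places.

X ~ Binomial(15, 0.024); P(3 ≤ X ≤ 6) = Σ C(15,k) p^k (1−p)^(15−k) over k:
  k=3: C(15,3)·0.024^3·0.976^12 = 0.004699
  k=4: C(15,4)·0.024^4·0.976^11 = 0.000347
  k=5: C(15,5)·0.024^5·0.976^10 = 0.000019
  k=6: C(15,6)·0.024^6·0.976^9 = 0.000001
Total = 0.005066

0.0051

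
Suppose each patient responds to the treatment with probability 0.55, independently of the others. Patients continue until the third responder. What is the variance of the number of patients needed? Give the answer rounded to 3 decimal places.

Y = total patients until the third success; negative binomial with r=3, p=0.55.
Var(Y) = r(1−p)/p² = 3·0.45 / 0.55² = 4.46281

4.463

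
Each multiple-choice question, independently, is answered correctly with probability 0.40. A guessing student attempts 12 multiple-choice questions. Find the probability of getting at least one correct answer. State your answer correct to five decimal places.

0.99782

P(at least one) = 1 − P(none) = 1 − (1 − 0.40)^12
= 1 − 0.0021768 = 0.9978232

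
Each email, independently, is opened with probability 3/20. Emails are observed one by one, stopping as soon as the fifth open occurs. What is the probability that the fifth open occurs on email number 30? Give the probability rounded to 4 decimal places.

0.0310

Y = trial on which the fifth success occurs; negative binomial, r=5, p=0.15.
P(Y=30) = C(29,4) · p^5 · (1−p)^25
= 23751 · 7.5937e-05 · 0.017198 = 0.031018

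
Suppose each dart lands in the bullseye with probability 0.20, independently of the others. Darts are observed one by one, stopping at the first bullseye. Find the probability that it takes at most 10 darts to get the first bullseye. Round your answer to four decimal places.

Y = number of darts to the first success; geometric, p = 0.20.
P(Y ≤ 10) = 1 − (1−p)^10 = 1 − 0.107374 = 0.892626

0.8926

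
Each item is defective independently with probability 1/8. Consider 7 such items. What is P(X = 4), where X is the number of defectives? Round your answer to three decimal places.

X ~ Binomial(n=7, p=0.125).
P(X=4) = C(7,4) · p^4 · (1−p)^3
= 35 · 0.00024414 · 0.66992 = 0.00572

0.006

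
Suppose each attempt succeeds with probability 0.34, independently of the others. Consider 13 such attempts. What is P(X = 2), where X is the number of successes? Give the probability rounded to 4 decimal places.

0.0933

X ~ Binomial(n=13, p=0.34).
P(X=2) = C(13,2) · p^2 · (1−p)^11
= 78 · 0.1156 · 0.010351 = 0.093333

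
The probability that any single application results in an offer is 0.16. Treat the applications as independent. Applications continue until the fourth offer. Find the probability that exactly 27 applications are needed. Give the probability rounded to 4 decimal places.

0.0309

Y = trial on which the fourth success occurs; negative binomial, r=4, p=0.16.
P(Y=27) = C(26,3) · p^4 · (1−p)^23
= 2600 · 0.00065536 · 0.018131 = 0.030894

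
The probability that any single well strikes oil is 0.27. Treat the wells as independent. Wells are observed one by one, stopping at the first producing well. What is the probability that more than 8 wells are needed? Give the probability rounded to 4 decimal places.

0.0806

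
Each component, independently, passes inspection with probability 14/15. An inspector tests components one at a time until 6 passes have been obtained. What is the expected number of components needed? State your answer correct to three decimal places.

6.429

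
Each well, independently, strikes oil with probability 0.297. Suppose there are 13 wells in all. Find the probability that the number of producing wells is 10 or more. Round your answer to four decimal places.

0.0006

X ~ Binomial(13, 0.297); P(X ≥ 10) = Σ C(13,k) p^k (1−p)^(13−k) over k:
  k=10: C(13,10)·0.297^10·0.703^3 = 0.000531
  k=11: C(13,11)·0.297^11·0.703^2 = 0.000061
  k=12: C(13,12)·0.297^12·0.703^1 = 0.000004
  k=13: C(13,13)·0.297^13·0.703^0 = 0.000000
Total = 0.000596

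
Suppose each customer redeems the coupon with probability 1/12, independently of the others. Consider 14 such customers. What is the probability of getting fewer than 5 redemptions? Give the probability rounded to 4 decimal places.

0.9958

X ~ Binomial(14, 0.083333); P(X ≤ 4) = Σ C(14,k) p^k (1−p)^(14−k) over k:
  k=0: C(14,0)·0.083333^0·0.916667^14 = 0.295774
  k=1: C(14,1)·0.083333^1·0.916667^13 = 0.376440
  k=2: C(14,2)·0.083333^2·0.916667^12 = 0.222442
  k=3: C(14,3)·0.083333^3·0.916667^11 = 0.080888
  k=4: C(14,4)·0.083333^4·0.916667^10 = 0.020222
Total = 0.995765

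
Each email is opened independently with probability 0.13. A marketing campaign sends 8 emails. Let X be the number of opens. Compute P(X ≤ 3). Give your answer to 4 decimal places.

X ~ Binomial(8, 0.13); P(X ≤ 3) = Σ C(8,k) p^k (1−p)^(8−k) over k:
  k=0: C(8,0)·0.13^0·0.87^8 = 0.328212
  k=1: C(8,1)·0.13^1·0.87^7 = 0.392345
  k=2: C(8,2)·0.13^2·0.87^6 = 0.205192
  k=3: C(8,3)·0.13^3·0.87^5 = 0.061322
Total = 0.987070

0.9871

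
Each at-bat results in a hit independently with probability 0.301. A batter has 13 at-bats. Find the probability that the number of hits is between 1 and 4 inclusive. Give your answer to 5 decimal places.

X ~ Binomial(13, 0.301); P(1 ≤ X ≤ 4) = Σ C(13,k) p^k (1−p)^(13−k) over k:
  k=1: C(13,1)·0.301^1·0.699^12 = 0.0532397
  k=2: C(13,2)·0.301^2·0.699^11 = 0.1375550
  k=3: C(13,3)·0.301^3·0.699^10 = 0.2171887
  k=4: C(13,4)·0.301^4·0.699^9 = 0.2338119
Total = 0.6417954

0.64180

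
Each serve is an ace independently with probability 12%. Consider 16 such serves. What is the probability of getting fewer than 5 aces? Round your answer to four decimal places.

0.9652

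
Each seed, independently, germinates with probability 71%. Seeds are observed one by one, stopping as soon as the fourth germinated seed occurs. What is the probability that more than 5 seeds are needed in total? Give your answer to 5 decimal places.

Needing more than 5 seeds ⇔ fewer than 4 successes in the first 5. With X ~ Binomial(5, 0.71), P(Y > 5) = P(X ≤ 3).
  k=0: C(5,0)·0.71^0·0.29^5 = 0.0020511
  k=1: C(5,1)·0.71^1·0.29^4 = 0.0251085
  k=2: C(5,2)·0.71^2·0.29^3 = 0.1229449
  k=3: C(5,3)·0.71^3·0.29^2 = 0.3010032
P(X ≤ 3) = 0.4511077

0.45111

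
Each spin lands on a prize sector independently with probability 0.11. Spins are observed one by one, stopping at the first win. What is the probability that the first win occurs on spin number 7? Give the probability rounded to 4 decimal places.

0.0547

Geometric (trials to first success), p = 0.11.
P(Y = 7) = (1−p)^6 · p = 0.49698 · 0.11 = 0.054668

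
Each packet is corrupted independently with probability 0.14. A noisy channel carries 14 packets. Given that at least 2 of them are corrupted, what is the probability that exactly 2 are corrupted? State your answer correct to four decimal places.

X ~ Binomial(14, 0.14). Want P(X=2 | X≥2) = P(X=2) / P(X≥2).
P(X=2) = C(14,2)·0.14^2·0.86^12 = 0.291930
P(X≥2) = 1 − 0.121054 − 0.275890 = 0.603056
Ratio = 0.291930 / 0.603056 = 0.484084

0.4841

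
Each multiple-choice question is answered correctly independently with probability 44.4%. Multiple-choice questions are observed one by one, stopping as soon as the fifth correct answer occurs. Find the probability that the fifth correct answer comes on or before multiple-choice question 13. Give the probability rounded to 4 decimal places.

Finishing within 13 multiple-choice questions ⇔ at least 5 successes in the first 13. With X ~ Binomial(13, 0.444), P(Y ≤ 13) = 1 − P(X ≤ 4).
  k=0: C(13,0)·0.444^0·0.556^13 = 0.000485
  k=1: C(13,1)·0.444^1·0.556^12 = 0.005038
  k=2: C(13,2)·0.444^2·0.556^11 = 0.024137
  k=3: C(13,3)·0.444^3·0.556^10 = 0.070675
  k=4: C(13,4)·0.444^4·0.556^9 = 0.141095
1 − 0.241429 = 0.758571

0.7586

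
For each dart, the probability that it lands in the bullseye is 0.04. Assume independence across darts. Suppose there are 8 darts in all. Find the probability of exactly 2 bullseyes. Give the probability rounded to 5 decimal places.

X ~ Binomial(n=8, p=0.04).
P(X=2) = C(8,2) · p^2 · (1−p)^6
= 28 · 0.0016 · 0.78276 = 0.0350675

0.03507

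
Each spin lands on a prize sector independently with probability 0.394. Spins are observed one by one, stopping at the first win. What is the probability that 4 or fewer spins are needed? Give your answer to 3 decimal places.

0.865

Y = number of spins to the first success; geometric, p = 0.394.
P(Y ≤ 4) = 1 − (1−p)^4 = 1 − 0.13486 = 0.86514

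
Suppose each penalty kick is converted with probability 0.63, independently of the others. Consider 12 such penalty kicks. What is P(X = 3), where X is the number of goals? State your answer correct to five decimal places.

X ~ Binomial(n=12, p=0.63).
P(X=3) = C(12,3) · p^3 · (1−p)^9
= 220 · 0.25005 · 0.00012996 = 0.0071492

0.00715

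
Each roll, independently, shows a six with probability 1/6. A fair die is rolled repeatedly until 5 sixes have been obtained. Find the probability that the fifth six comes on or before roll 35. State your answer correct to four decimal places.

0.7157

Finishing within 35 rolls ⇔ at least 5 successes in the first 35. With X ~ Binomial(35, 0.166667), P(Y ≤ 35) = 1 − P(X ≤ 4).
  k=0: C(35,0)·0.166667^0·0.833333^35 = 0.001693
  k=1: C(35,1)·0.166667^1·0.833333^34 = 0.011851
  k=2: C(35,2)·0.166667^2·0.833333^33 = 0.040293
  k=3: C(35,3)·0.166667^3·0.833333^32 = 0.088645
  k=4: C(35,4)·0.166667^4·0.833333^31 = 0.141833
1 − 0.284315 = 0.715685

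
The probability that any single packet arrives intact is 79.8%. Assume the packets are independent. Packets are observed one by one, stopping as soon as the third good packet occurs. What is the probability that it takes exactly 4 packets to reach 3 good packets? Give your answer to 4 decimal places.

0.3080

Y = trial on which the third success occurs; negative binomial, r=3, p=0.798.
P(Y=4) = C(3,2) · p^3 · (1−p)^1
= 3 · 0.50817 · 0.202 = 0.307951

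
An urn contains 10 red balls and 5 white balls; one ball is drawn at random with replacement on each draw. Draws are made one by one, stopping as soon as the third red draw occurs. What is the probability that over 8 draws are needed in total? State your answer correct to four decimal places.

Needing more than 8 draws ⇔ fewer than 3 successes in the first 8. With X ~ Binomial(8, 0.666667), P(Y > 8) = P(X ≤ 2).
  k=0: C(8,0)·0.666667^0·0.333333^8 = 0.000152
  k=1: C(8,1)·0.666667^1·0.333333^7 = 0.002439
  k=2: C(8,2)·0.666667^2·0.333333^6 = 0.017071
P(X ≤ 2) = 0.019662

0.0197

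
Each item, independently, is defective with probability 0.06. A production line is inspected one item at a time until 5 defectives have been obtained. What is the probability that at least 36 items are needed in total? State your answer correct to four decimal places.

Needing more than 35 items ⇔ fewer than 5 successes in the first 35. With X ~ Binomial(35, 0.06), P(Y > 35) = P(X ≤ 4).
  k=0: C(35,0)·0.06^0·0.94^35 = 0.114677
  k=1: C(35,1)·0.06^1·0.94^34 = 0.256192
  k=2: C(35,2)·0.06^2·0.94^33 = 0.277996
  k=3: C(35,3)·0.06^3·0.94^32 = 0.195189
  k=4: C(35,4)·0.06^4·0.94^31 = 0.099671
P(X ≤ 4) = 0.943725

0.9437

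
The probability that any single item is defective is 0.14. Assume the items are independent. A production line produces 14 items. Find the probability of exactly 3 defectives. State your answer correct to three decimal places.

0.190

X ~ Binomial(n=14, p=0.14).
P(X=3) = C(14,3) · p^3 · (1−p)^11
= 364 · 0.002744 · 0.19032 = 0.19009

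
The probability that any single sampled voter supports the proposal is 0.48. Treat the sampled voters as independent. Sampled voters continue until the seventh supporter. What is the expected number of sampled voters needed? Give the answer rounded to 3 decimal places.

Y = total sampled voters until the seventh success; negative binomial with r=7, p=0.48.
E[Y] = r / p = 7 / 0.48 = 14.58333

14.583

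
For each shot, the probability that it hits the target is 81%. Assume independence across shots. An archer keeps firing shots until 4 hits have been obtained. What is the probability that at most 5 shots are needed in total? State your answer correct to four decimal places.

0.7576

Finishing within 5 shots ⇔ at least 4 successes in the first 5. With X ~ Binomial(5, 0.81), P(Y ≤ 5) = 1 − P(X ≤ 3).
  k=0: C(5,0)·0.81^0·0.19^5 = 0.000248
  k=1: C(5,1)·0.81^1·0.19^4 = 0.005278
  k=2: C(5,2)·0.81^2·0.19^3 = 0.045002
  k=3: C(5,3)·0.81^3·0.19^2 = 0.191850
1 − 0.242378 = 0.757622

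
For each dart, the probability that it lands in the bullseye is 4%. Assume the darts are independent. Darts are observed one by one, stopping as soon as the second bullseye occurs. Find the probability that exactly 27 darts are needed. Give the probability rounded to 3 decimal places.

0.015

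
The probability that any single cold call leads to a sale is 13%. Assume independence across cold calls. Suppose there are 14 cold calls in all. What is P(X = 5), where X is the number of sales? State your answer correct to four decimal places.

0.0212

X ~ Binomial(n=14, p=0.13).
P(X=5) = C(14,5) · p^5 · (1−p)^9
= 2002 · 3.7129e-05 · 0.28554 = 0.021225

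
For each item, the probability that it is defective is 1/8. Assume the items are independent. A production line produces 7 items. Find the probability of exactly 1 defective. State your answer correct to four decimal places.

0.3927

X ~ Binomial(n=7, p=0.125).
P(X=1) = C(7,1) · p^1 · (1−p)^6
= 7 · 0.125 · 0.4488 = 0.392696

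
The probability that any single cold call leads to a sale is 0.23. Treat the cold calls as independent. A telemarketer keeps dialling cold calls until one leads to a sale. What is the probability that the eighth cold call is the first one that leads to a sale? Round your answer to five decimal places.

0.03691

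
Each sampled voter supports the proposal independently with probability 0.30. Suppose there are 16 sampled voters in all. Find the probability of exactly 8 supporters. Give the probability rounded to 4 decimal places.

X ~ Binomial(n=16, p=0.30).
P(X=8) = C(16,8) · p^8 · (1−p)^8
= 12870 · 6.561e-05 · 0.057648 = 0.048678

0.0487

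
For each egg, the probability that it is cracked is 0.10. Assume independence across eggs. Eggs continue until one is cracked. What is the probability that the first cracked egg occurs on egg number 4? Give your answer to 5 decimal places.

Geometric (trials to first success), p = 0.10.
P(Y = 4) = (1−p)^3 · p = 0.729 · 0.10 = 0.0729000

0.07290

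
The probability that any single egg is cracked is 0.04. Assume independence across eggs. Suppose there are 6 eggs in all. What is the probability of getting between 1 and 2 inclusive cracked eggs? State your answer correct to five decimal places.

0.21607

X ~ Binomial(6, 0.04); P(1 ≤ X ≤ 2) = Σ C(6,k) p^k (1−p)^(6−k) over k:
  k=1: C(6,1)·0.04^1·0.96^5 = 0.1956894
  k=2: C(6,2)·0.04^2·0.96^4 = 0.0203843
Total = 0.2160738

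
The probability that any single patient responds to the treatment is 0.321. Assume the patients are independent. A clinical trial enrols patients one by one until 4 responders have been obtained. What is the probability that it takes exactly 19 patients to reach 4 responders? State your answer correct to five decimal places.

0.02605

Y = trial on which the fourth success occurs; negative binomial, r=4, p=0.321.
P(Y=19) = C(18,3) · p^4 · (1−p)^15
= 816 · 0.010617 · 0.0030064 = 0.0260470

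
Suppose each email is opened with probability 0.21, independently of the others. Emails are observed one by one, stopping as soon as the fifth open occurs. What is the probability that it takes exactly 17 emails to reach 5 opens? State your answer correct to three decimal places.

0.044

Y = trial on which the fifth success occurs; negative binomial, r=5, p=0.21.
P(Y=17) = C(16,4) · p^5 · (1−p)^12
= 1820 · 0.00040841 · 0.059092 = 0.04392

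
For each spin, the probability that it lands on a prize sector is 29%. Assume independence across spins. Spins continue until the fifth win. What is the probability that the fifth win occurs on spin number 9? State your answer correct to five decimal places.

Y = trial on which the fifth success occurs; negative binomial, r=5, p=0.29.
P(Y=9) = C(8,4) · p^5 · (1−p)^4
= 70 · 0.0020511 · 0.25412 = 0.0364856

0.03649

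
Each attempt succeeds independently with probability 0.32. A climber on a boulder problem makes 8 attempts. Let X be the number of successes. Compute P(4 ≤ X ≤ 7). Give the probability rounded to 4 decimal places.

0.2318

X ~ Binomial(8, 0.32); P(4 ≤ X ≤ 7) = Σ C(8,k) p^k (1−p)^(8−k) over k:
  k=4: C(8,4)·0.32^4·0.68^4 = 0.156940
  k=5: C(8,5)·0.32^5·0.68^3 = 0.059083
  k=6: C(8,6)·0.32^6·0.68^2 = 0.013902
  k=7: C(8,7)·0.32^7·0.68^1 = 0.001869
Total = 0.231794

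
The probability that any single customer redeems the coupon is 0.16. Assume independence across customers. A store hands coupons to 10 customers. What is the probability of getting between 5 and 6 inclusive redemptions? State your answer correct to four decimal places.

0.0128

X ~ Binomial(10, 0.16); P(5 ≤ X ≤ 6) = Σ C(10,k) p^k (1−p)^(10−k) over k:
  k=5: C(10,5)·0.16^5·0.84^5 = 0.011051
  k=6: C(10,6)·0.16^6·0.84^4 = 0.001754
Total = 0.012805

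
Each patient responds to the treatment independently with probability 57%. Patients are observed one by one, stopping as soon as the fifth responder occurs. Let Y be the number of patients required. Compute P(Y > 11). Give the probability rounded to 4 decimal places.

0.1408

Needing more than 11 patients ⇔ fewer than 5 successes in the first 11. With X ~ Binomial(11, 0.57), P(Y > 11) = P(X ≤ 4).
  k=0: C(11,0)·0.57^0·0.43^11 = 0.000093
  k=1: C(11,1)·0.57^1·0.43^10 = 0.001355
  k=2: C(11,2)·0.57^2·0.43^9 = 0.008981
  k=3: C(11,3)·0.57^3·0.43^8 = 0.035715
  k=4: C(11,4)·0.57^4·0.43^7 = 0.094687
P(X ≤ 4) = 0.140832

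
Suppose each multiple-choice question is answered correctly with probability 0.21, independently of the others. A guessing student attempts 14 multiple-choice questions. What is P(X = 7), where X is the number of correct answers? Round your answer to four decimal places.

X ~ Binomial(n=14, p=0.21).
P(X=7) = C(14,7) · p^7 · (1−p)^7
= 3432 · 1.8011e-05 · 0.19204 = 0.011871

0.0119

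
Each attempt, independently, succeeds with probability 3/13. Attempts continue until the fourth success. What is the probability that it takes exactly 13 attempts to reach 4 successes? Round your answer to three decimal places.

0.059

Y = trial on which the fourth success occurs; negative binomial, r=4, p=0.230769.
P(Y=13) = C(12,3) · p^4 · (1−p)^9
= 220 · 0.002836 · 0.0943 = 0.05884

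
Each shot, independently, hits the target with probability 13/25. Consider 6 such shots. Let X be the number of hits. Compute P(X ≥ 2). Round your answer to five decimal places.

0.90827

X ~ Binomial(6, 0.52); P(X ≥ 2) = Σ C(6,k) p^k (1−p)^(6−k) over k:
  k=2: C(6,2)·0.52^2·0.48^4 = 0.2153094
  k=3: C(6,3)·0.52^3·0.48^3 = 0.3110024
  k=4: C(6,4)·0.52^4·0.48^2 = 0.2526894
  k=5: C(6,5)·0.52^5·0.48^1 = 0.1094988
  k=6: C(6,6)·0.52^6·0.48^0 = 0.0197706
Total = 0.9082706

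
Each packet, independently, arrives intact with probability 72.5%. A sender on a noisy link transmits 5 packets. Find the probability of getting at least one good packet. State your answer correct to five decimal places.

0.99843

P(at least one) = 1 − P(none) = 1 − (1 − 0.725)^5
= 1 − 0.0015728 = 0.9984272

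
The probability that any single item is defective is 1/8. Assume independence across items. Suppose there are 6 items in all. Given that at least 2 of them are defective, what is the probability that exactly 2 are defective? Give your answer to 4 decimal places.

0.8250

X ~ Binomial(6, 0.125). Want P(X=2 | X≥2) = P(X=2) / P(X≥2).
P(X=2) = C(6,2)·0.125^2·0.875^4 = 0.137386
P(X≥2) = 1 − 0.448795 − 0.384682 = 0.166523
Ratio = 0.137386 / 0.166523 = 0.825029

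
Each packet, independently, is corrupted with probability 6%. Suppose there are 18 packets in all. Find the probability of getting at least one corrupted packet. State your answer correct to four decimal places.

0.6717

P(at least one) = 1 − P(none) = 1 − (1 − 0.06)^18
= 1 − 0.328323 = 0.671677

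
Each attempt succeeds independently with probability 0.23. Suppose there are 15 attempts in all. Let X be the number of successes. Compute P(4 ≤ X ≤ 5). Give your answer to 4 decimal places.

0.3571

X ~ Binomial(15, 0.23); P(4 ≤ X ≤ 5) = Σ C(15,k) p^k (1−p)^(15−k) over k:
  k=4: C(15,4)·0.23^4·0.77^11 = 0.215497
  k=5: C(15,5)·0.23^5·0.77^10 = 0.141613
Total = 0.357110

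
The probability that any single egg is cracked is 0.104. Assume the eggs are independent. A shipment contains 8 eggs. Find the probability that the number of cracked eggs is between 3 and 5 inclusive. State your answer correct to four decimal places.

0.0421

X ~ Binomial(8, 0.104); P(3 ≤ X ≤ 5) = Σ C(8,k) p^k (1−p)^(8−k) over k:
  k=3: C(8,3)·0.104^3·0.896^5 = 0.036377
  k=4: C(8,4)·0.104^4·0.896^4 = 0.005278
  k=5: C(8,5)·0.104^5·0.896^3 = 0.000490
Total = 0.042145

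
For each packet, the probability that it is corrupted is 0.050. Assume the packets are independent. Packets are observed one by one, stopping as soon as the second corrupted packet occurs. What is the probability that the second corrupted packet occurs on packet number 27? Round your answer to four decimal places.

0.0180

Y = trial on which the second success occurs; negative binomial, r=2, p=0.05.
P(Y=27) = C(26,1) · p^2 · (1−p)^25
= 26 · 0.0025 · 0.27739 = 0.018030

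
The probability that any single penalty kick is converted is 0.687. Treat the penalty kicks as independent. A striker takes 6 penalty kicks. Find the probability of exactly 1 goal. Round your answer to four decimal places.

X ~ Binomial(n=6, p=0.687).
P(X=1) = C(6,1) · p^1 · (1−p)^5
= 6 · 0.687 · 0.0030042 = 0.012383

0.0124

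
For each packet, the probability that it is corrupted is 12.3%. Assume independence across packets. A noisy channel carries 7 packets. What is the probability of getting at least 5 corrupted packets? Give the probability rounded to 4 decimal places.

X ~ Binomial(7, 0.123); P(X ≥ 5) = Σ C(7,k) p^k (1−p)^(7−k) over k:
  k=5: C(7,5)·0.123^5·0.877^2 = 0.000455
  k=6: C(7,6)·0.123^6·0.877^1 = 0.000021
  k=7: C(7,7)·0.123^7·0.877^0 = 0.000000
Total = 0.000476

0.0005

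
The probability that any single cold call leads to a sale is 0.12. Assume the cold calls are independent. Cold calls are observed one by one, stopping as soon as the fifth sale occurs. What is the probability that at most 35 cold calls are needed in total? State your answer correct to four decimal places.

Finishing within 35 cold calls ⇔ at least 5 successes in the first 35. With X ~ Binomial(35, 0.12), P(Y ≤ 35) = 1 − P(X ≤ 4).
  k=0: C(35,0)·0.12^0·0.88^35 = 0.011400
  k=1: C(35,1)·0.12^1·0.88^34 = 0.054408
  k=2: C(35,2)·0.12^2·0.88^33 = 0.126127
  k=3: C(35,3)·0.12^3·0.88^32 = 0.189190
  k=4: C(35,4)·0.12^4·0.88^31 = 0.206389
1 − 0.587514 = 0.412486

0.4125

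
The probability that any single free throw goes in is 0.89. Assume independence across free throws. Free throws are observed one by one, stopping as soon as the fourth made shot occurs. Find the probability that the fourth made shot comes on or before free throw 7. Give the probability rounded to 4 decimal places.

Finishing within 7 free throws ⇔ at least 4 successes in the first 7. With X ~ Binomial(7, 0.89), P(Y ≤ 7) = 1 − P(X ≤ 3).
  k=0: C(7,0)·0.89^0·0.11^7 = 0.000000
  k=1: C(7,1)·0.89^1·0.11^6 = 0.000011
  k=2: C(7,2)·0.89^2·0.11^5 = 0.000268
  k=3: C(7,3)·0.89^3·0.11^4 = 0.003613
1 − 0.003892 = 0.996108

0.9961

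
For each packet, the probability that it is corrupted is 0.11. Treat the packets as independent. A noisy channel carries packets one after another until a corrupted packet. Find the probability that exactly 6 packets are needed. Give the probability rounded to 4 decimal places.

0.0614

Geometric (trials to first success), p = 0.11.
P(Y = 6) = (1−p)^5 · p = 0.55841 · 0.11 = 0.061425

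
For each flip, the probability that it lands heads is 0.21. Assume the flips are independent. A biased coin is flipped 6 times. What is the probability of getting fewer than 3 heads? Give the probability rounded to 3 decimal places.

X ~ Binomial(6, 0.21); P(X ≤ 2) = Σ C(6,k) p^k (1−p)^(6−k) over k:
  k=0: C(6,0)·0.21^0·0.79^6 = 0.24309
  k=1: C(6,1)·0.21^1·0.79^5 = 0.38771
  k=2: C(6,2)·0.21^2·0.79^4 = 0.25765
Total = 0.88845

0.888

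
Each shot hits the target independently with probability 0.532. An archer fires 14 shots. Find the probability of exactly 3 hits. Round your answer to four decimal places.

X ~ Binomial(n=14, p=0.532).
P(X=3) = C(14,3) · p^3 · (1−p)^11
= 364 · 0.15057 · 0.00023589 = 0.012928

0.0129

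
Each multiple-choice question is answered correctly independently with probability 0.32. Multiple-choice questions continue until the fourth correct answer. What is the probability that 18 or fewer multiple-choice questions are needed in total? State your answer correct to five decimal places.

0.87592

Finishing within 18 multiple-choice questions ⇔ at least 4 successes in the first 18. With X ~ Binomial(18, 0.32), P(Y ≤ 18) = 1 − P(X ≤ 3).
  k=0: C(18,0)·0.32^0·0.68^18 = 0.0009664
  k=1: C(18,1)·0.32^1·0.68^17 = 0.0081860
  k=2: C(18,2)·0.32^2·0.68^16 = 0.0327442
  k=3: C(18,3)·0.32^3·0.68^15 = 0.0821814
1 − 0.1240781 = 0.8759219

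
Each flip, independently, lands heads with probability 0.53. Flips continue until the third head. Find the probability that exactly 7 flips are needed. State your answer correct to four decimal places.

Y = trial on which the third success occurs; negative binomial, r=3, p=0.53.
P(Y=7) = C(6,2) · p^3 · (1−p)^4
= 15 · 0.14888 · 0.048797 = 0.108971

0.1090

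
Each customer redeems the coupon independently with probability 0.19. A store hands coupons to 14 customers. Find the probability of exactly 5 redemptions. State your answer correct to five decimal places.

0.07440

X ~ Binomial(n=14, p=0.19).
P(X=5) = C(14,5) · p^5 · (1−p)^9
= 2002 · 0.00024761 · 0.15009 = 0.0744042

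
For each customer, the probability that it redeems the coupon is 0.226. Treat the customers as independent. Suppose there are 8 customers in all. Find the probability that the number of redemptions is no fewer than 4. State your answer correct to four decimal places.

0.0833

X ~ Binomial(8, 0.226); P(X ≥ 4) = Σ C(8,k) p^k (1−p)^(8−k) over k:
  k=4: C(8,4)·0.226^4·0.774^4 = 0.065538
  k=5: C(8,5)·0.226^5·0.774^3 = 0.015309
  k=6: C(8,6)·0.226^6·0.774^2 = 0.002235
  k=7: C(8,7)·0.226^7·0.774^1 = 0.000186
  k=8: C(8,8)·0.226^8·0.774^0 = 0.000007
Total = 0.083276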